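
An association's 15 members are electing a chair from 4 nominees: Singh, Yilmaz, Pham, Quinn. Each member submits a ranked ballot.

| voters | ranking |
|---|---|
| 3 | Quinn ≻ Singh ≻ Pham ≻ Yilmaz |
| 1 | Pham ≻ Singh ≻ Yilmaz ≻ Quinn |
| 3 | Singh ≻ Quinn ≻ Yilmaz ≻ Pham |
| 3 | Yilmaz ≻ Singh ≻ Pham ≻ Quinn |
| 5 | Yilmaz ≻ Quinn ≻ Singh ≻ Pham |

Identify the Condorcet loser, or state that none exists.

Head-to-head results (15 voters):
Singh–Yilmaz: Yilmaz 8–7.
Singh vs Pham: 14 to 1, Singh.
Singh vs Quinn: Singh preferred on 1+3+3 = 7 ballots; Quinn wins 8–7.
Yilmaz vs Pham: 11 to 4, Yilmaz.
Yilmaz vs Quinn: Yilmaz wins 9–6.
Pham vs Quinn: 4 to 11, Quinn.
Pham is beaten in every head-to-head and is the Condorcet loser.

Pham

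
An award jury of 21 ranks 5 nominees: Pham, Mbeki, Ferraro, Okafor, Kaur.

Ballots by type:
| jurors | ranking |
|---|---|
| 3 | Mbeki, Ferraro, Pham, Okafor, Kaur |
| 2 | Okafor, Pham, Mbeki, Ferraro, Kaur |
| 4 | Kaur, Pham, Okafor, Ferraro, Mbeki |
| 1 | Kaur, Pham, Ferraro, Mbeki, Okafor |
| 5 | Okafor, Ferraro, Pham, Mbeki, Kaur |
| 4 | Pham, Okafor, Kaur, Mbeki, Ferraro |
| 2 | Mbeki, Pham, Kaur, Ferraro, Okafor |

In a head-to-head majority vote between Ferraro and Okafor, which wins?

Okafor

Ballots ranking Ferraro above Okafor: 3 + 1 + 2 = 6.
Ballots ranking Okafor above Ferraro: 21 − 6 = 15.
Okafor wins the head-to-head 15–6.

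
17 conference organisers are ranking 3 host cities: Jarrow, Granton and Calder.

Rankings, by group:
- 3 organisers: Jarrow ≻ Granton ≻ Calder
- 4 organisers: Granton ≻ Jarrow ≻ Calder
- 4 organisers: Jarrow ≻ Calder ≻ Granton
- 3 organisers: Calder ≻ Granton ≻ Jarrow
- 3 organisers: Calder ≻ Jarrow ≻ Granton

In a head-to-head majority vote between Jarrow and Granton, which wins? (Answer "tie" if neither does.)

Ballots ranking Jarrow above Granton: 3 + 4 + 3 = 10.
Ballots ranking Granton above Jarrow: 17 − 10 = 7.
Jarrow wins the head-to-head 10–7.

Jarrow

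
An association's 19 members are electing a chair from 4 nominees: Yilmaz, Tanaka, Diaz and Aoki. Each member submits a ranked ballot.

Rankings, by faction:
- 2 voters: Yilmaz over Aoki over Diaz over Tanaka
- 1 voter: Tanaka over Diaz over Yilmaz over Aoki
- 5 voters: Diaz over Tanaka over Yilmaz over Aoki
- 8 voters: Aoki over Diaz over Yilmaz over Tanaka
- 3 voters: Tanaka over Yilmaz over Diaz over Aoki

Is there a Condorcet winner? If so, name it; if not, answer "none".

Check each pair by majority over 19 ballots:
Yilmaz vs Tanaka: Yilmaz preferred on 2+8 = 10 ballots; Yilmaz wins 10–9.
Yilmaz vs Diaz: Yilmaz preferred on 2+3 = 5 ballots; Diaz wins 14–5.
Yilmaz vs Aoki: 2+1+5+3 = 11 for Yilmaz, 8 for Aoki — Yilmaz by 11–8.
Tanaka vs Diaz: Tanaka is ranked higher on 1+3 = 4 ballots, Diaz on 15. Diaz wins 15–4.
Tanaka vs Aoki: Tanaka preferred on 1+5+3 = 9 ballots; Aoki wins 10–9.
Diaz vs Aoki: Diaz is ranked higher on 1+5+3 = 9 ballots, Aoki on 10. Aoki wins 10–9.
Each candidate drops at least one matchup (Yilmaz loses to Diaz; Tanaka loses to Yilmaz; Diaz loses to Aoki; Aoki loses to Yilmaz); the cycle Yilmaz > Aoki > Diaz > Yilmaz rules out a Condorcet winner.

none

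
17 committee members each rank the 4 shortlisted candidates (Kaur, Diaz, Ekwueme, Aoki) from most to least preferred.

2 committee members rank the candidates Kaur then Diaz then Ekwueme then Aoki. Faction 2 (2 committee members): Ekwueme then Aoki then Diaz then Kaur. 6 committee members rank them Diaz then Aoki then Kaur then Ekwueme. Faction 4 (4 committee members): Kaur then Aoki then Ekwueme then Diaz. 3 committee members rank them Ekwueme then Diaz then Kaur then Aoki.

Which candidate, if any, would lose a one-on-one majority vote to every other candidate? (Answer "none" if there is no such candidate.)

none

Head-to-head results (17 committee members):
Kaur vs Diaz: Diaz wins 11–6.
Kaur vs Ekwueme: 2+6+4 = 12 for Kaur, 5 for Ekwueme — Kaur by 12–5.
Kaur vs Aoki: Kaur wins 9–8.
Diaz vs Ekwueme: 8 to 9, Ekwueme.
Diaz–Aoki: Diaz 11–6.
Ekwueme vs Aoki: Ekwueme preferred on 2+2+3 = 7 ballots; Aoki wins 10–7.
Each candidate has at least one pairwise win (Kaur beats Ekwueme; Diaz beats Kaur; Ekwueme beats Diaz; Aoki beats Ekwueme) — no Condorcet loser.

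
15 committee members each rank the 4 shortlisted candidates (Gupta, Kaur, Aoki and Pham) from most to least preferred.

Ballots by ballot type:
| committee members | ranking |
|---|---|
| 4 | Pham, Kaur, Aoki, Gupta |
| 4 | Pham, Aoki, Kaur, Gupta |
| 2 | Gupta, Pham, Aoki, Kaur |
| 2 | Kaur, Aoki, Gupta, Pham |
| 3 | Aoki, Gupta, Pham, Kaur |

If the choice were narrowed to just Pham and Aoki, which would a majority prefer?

Ballots ranking Pham above Aoki: 4 + 4 + 2 = 10.
Ballots ranking Aoki above Pham: 15 − 10 = 5.
Pham wins the head-to-head 10–5.

Pham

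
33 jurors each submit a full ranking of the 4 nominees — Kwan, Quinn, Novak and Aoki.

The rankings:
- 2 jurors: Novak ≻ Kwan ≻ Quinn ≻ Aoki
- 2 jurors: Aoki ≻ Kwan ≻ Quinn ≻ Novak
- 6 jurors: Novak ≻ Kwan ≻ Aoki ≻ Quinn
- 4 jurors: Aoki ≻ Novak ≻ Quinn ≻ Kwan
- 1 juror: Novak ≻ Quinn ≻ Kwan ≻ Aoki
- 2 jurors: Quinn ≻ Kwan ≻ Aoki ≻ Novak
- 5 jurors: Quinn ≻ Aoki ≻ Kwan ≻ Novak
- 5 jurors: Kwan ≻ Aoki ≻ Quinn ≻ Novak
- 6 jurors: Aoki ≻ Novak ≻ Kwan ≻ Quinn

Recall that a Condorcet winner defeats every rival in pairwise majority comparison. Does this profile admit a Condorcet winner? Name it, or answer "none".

Aoki

Head-to-head results (33 jurors):
Kwan vs Quinn: Kwan preferred on 2+2+6+5+6 = 21 ballots; Kwan wins 21–12.
Kwan vs Novak: Kwan is ranked higher on 2+2+5+5 = 14 ballots, Novak on 19. Novak wins 19–14.
Kwan vs Aoki: Kwan preferred on 2+6+1+2+5 = 16 ballots; Aoki wins 17–16.
Quinn vs Novak: Novak wins 19–14.
Quinn–Aoki: Aoki 23–10.
Novak vs Aoki: Aoki, 24–9.
Aoki defeats every rival head-to-head and is the Condorcet winner.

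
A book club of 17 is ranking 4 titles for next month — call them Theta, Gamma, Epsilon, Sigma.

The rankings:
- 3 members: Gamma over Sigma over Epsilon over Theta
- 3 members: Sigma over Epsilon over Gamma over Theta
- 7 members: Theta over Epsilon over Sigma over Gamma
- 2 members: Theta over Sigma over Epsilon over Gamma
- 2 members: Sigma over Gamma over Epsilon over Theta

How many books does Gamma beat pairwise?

0

Gamma against each rival (17 members):
Gamma vs Theta: Gamma is ranked higher on 3+3+2 = 8 ballots, Theta on 9. Theta wins 9–8.
Gamma vs Epsilon: Epsilon wins 12–5.
Gamma vs Sigma: Sigma, 14–3.
Gamma beats no one; loses to Theta, Epsilon, Sigma — 0 pairwise wins.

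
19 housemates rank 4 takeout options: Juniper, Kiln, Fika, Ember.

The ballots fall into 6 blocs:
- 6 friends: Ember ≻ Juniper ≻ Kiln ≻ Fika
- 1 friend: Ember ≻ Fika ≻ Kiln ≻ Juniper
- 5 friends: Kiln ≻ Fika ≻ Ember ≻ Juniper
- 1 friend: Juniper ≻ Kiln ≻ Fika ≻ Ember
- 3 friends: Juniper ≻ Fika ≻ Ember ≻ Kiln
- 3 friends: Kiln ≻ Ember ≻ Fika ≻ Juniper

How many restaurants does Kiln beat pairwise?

1

Kiln against each rival (19 friends):
Kiln vs Juniper: Juniper, 10–9.
Kiln vs Fika: Kiln, 15–4.
Kiln vs Ember: Ember wins 10–9.
Kiln beats Fika; loses to Juniper, Ember — 1 pairwise win.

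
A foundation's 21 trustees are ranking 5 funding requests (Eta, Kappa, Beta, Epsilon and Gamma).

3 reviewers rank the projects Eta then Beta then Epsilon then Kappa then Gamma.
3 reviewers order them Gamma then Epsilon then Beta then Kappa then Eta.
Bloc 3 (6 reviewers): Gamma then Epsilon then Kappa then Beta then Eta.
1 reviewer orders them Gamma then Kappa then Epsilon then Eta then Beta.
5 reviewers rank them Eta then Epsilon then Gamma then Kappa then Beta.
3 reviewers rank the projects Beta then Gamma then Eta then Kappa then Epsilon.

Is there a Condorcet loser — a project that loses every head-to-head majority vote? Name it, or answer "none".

none

Head-to-head results (21 reviewers):
Eta vs Kappa: 11 to 10, Eta.
Eta vs Beta: 9 to 12, Beta.
Eta–Epsilon: Eta 11–10.
Eta vs Gamma: Eta is ranked higher on 3+5 = 8 ballots, Gamma on 13. Gamma wins 13–8.
Kappa vs Beta: Kappa wins 12–9.
Kappa vs Epsilon: 1+3 = 4 for Kappa, 17 for Epsilon — Epsilon by 17–4.
Kappa vs Gamma: Gamma, 18–3.
Beta vs Epsilon: Beta preferred on 3+3 = 6 ballots; Epsilon wins 15–6.
Beta vs Gamma: Gamma wins 15–6.
Epsilon vs Gamma: Epsilon preferred on 3+5 = 8 ballots; Gamma wins 13–8.
Every project wins at least one matchup (Eta beats Kappa; Kappa beats Beta; Beta beats Eta; Epsilon beats Kappa; Gamma beats Eta), so there is no Condorcet loser.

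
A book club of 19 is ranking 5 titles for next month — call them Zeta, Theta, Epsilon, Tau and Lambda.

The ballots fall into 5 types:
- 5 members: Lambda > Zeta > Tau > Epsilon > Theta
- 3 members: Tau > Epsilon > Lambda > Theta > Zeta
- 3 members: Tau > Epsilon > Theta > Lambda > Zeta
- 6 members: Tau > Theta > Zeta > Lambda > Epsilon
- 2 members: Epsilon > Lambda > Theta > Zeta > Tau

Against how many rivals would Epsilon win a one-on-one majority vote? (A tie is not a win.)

Epsilon against each rival (19 members):
Epsilon vs Zeta: 8 to 11, Zeta.
Epsilon vs Theta: 13 to 6, Epsilon.
Epsilon vs Tau: Epsilon is ranked higher on 2 ballots, Tau on 17. Tau wins 17–2.
Epsilon–Lambda: Lambda 11–8.
Epsilon beats Theta; loses to Zeta, Tau, Lambda — 1 pairwise win.

1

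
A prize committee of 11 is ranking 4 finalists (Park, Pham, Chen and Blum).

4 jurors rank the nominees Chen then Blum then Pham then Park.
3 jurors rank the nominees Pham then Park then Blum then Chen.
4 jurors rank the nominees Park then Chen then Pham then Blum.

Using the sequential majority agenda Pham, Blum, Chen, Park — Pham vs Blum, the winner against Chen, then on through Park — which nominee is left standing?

Park

Round 1: Pham vs Blum — 7–4, Pham advances.
Round 2: Pham vs Chen — 3–8, Chen advances.
Round 3: Chen vs Park — 4–7, Park advances.
The agenda winner is Park.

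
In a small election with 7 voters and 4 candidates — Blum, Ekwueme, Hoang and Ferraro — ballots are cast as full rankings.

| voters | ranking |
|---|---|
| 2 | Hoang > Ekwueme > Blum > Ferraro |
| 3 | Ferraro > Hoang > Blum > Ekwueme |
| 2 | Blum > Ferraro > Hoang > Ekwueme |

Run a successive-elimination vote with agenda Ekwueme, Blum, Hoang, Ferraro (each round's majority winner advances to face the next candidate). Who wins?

Ferraro

Round 1: Ekwueme vs Blum — 2–5, Blum advances.
Round 2: Blum vs Hoang — 2–5, Hoang advances.
Round 3: Hoang vs Ferraro — 2–5, Ferraro advances.
Ferraro survives the agenda.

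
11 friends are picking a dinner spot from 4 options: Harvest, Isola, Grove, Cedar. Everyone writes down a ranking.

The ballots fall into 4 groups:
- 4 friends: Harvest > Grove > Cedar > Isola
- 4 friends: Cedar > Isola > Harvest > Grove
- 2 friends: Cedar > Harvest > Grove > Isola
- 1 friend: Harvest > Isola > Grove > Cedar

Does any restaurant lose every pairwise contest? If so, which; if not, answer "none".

Isola

Head-to-head results (11 friends):
Harvest vs Isola: Harvest wins 7–4.
Harvest vs Grove: 4+4+2+1 = 11 for Harvest, 0 for Grove — Harvest by 11–0.
Harvest vs Cedar: Cedar, 6–5.
Isola vs Grove: Grove wins 6–5.
Isola vs Cedar: Cedar, 10–1.
Grove vs Cedar: 5 to 6, Cedar.
Only Isola has no wins; Isola is the Condorcet loser.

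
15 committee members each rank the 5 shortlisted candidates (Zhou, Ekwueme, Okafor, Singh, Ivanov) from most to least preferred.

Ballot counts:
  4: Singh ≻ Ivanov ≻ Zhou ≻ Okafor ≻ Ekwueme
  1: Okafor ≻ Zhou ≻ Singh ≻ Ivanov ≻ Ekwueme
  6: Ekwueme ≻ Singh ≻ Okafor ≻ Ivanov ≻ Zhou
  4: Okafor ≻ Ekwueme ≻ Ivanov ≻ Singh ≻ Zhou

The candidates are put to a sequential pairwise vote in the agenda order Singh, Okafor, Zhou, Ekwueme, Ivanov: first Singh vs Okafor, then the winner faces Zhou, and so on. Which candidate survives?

Ekwueme

Round 1: Singh vs Okafor — 10–5, Singh advances.
Round 2: Singh vs Zhou — 14–1, Singh advances.
Round 3: Singh vs Ekwueme — 5–10, Ekwueme advances.
Round 4: Ekwueme vs Ivanov — 10–5, Ekwueme advances.
The agenda winner is Ekwueme.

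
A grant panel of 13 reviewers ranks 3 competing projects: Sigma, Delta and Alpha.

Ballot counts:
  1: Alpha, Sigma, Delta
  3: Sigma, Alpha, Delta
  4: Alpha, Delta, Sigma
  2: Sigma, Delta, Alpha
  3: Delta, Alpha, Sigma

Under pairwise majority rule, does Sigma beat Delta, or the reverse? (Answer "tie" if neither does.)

Delta

Ballots ranking Sigma above Delta: 1 + 3 + 2 = 6.
Ballots ranking Delta above Sigma: 13 − 6 = 7.
Delta wins the head-to-head 7–6.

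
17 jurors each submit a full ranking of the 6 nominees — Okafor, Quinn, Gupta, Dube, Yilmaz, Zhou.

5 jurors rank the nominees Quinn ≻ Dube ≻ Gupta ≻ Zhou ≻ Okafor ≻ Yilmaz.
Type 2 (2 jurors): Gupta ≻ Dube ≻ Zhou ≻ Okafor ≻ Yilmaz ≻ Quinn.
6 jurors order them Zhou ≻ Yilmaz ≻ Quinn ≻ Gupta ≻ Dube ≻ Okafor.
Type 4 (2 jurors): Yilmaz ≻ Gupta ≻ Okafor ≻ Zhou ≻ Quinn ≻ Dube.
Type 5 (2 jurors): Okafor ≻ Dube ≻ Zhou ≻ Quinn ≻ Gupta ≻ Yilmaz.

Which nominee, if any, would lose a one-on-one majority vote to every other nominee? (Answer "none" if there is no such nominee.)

none

Pairwise majorities:
Okafor–Quinn: Quinn 11–6.
Okafor vs Gupta: Okafor is ranked higher on 2 ballots, Gupta on 15. Gupta wins 15–2.
Okafor vs Dube: Dube wins 13–4.
Okafor vs Yilmaz: Okafor wins 9–8.
Okafor vs Zhou: Okafor is ranked higher on 2+2 = 4 ballots, Zhou on 13. Zhou wins 13–4.
Quinn–Gupta: Quinn 13–4.
Quinn–Dube: Quinn 13–4.
Quinn vs Yilmaz: Quinn is ranked higher on 5+2 = 7 ballots, Yilmaz on 10. Yilmaz wins 10–7.
Quinn vs Zhou: Quinn is ranked higher on 5 ballots, Zhou on 12. Zhou wins 12–5.
Gupta vs Dube: Gupta preferred on 2+6+2 = 10 ballots; Gupta wins 10–7.
Gupta vs Yilmaz: 9 to 8, Gupta.
Gupta vs Zhou: 9 to 8, Gupta.
Dube vs Yilmaz: 5+2+2 = 9 for Dube, 8 for Yilmaz — Dube by 9–8.
Dube vs Zhou: 5+2+2 = 9 for Dube, 8 for Zhou — Dube by 9–8.
Yilmaz vs Zhou: 2 for Yilmaz, 15 for Zhou — Zhou by 15–2.
Each nominee has at least one pairwise win (Okafor beats Yilmaz; Quinn beats Okafor; Gupta beats Okafor; Dube beats Okafor; Yilmaz beats Quinn; Zhou beats Okafor) — no Condorcet loser.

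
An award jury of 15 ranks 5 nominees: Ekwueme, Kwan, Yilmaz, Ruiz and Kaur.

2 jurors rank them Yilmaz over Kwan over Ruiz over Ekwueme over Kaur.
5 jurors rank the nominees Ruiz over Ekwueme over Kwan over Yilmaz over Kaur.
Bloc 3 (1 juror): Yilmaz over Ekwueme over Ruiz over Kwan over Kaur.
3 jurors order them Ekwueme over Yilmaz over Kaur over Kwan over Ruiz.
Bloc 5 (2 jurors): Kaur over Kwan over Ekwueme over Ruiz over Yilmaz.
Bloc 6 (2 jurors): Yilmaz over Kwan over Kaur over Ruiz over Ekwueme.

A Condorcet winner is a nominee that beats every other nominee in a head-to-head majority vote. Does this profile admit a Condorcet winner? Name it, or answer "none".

Pairwise majorities:
Ekwueme vs Kwan: 5+1+3 = 9 for Ekwueme, 6 for Kwan — Ekwueme by 9–6.
Ekwueme vs Yilmaz: Ekwueme is ranked higher on 5+3+2 = 10 ballots, Yilmaz on 5. Ekwueme wins 10–5.
Ekwueme vs Ruiz: Ekwueme preferred on 1+3+2 = 6 ballots; Ruiz wins 9–6.
Ekwueme vs Kaur: Ekwueme preferred on 2+5+1+3 = 11 ballots; Ekwueme wins 11–4.
Kwan vs Yilmaz: Kwan is ranked higher on 5+2 = 7 ballots, Yilmaz on 8. Yilmaz wins 8–7.
Kwan vs Ruiz: Kwan is ranked higher on 2+3+2+2 = 9 ballots, Ruiz on 6. Kwan wins 9–6.
Kwan vs Kaur: 2+5+1+2 = 10 for Kwan, 5 for Kaur — Kwan by 10–5.
Yilmaz vs Ruiz: 8 to 7, Yilmaz.
Yilmaz vs Kaur: 2+5+1+3+2 = 13 for Yilmaz, 2 for Kaur — Yilmaz by 13–2.
Ruiz vs Kaur: Ruiz is ranked higher on 2+5+1 = 8 ballots, Kaur on 7. Ruiz wins 8–7.
Each nominee drops at least one matchup (Ekwueme loses to Ruiz; Kwan loses to Ekwueme; Yilmaz loses to Ekwueme; Ruiz loses to Kwan; Kaur loses to Ekwueme); the cycle Ekwueme > Kwan > Ruiz > Ekwueme rules out a Condorcet winner.

none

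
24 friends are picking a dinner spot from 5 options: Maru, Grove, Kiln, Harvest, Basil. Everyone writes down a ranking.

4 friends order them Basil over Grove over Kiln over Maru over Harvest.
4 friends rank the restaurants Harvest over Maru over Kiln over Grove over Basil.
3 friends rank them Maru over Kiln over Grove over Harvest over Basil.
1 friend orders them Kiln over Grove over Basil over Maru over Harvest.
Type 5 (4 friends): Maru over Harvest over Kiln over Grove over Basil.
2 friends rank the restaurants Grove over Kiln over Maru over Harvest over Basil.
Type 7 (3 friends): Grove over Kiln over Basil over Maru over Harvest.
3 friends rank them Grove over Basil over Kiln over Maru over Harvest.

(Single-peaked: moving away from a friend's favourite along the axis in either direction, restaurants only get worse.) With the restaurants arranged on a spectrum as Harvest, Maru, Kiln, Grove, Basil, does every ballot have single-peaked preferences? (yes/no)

yes

Axis positions: Harvest=1, Maru=2, Kiln=3, Grove=4, Basil=5.
Type 1 (peak Basil at position 5): ranking walks positions 5-4-3-2-1, expanding outward from the peak — single-peaked.
Type 2 (peak Harvest at position 1): ranking walks positions 1-2-3-4-5, expanding outward from the peak — single-peaked.
Type 3 (peak Maru at position 2): ranking walks positions 2-3-4-1-5, expanding outward from the peak — single-peaked.
Type 4 (peak Kiln at position 3): ranking walks positions 3-4-5-2-1, expanding outward from the peak — single-peaked.
Type 5 (peak Maru at position 2): ranking walks positions 2-1-3-4-5, expanding outward from the peak — single-peaked.
Type 6 (peak Grove at position 4): ranking walks positions 4-3-2-1-5, expanding outward from the peak — single-peaked.
Type 7 (peak Grove at position 4): ranking walks positions 4-3-5-2-1, expanding outward from the peak — single-peaked.
Type 8 (peak Grove at position 4): ranking walks positions 4-5-3-2-1, expanding outward from the peak — single-peaked.
Every ranking is single-peaked on this axis.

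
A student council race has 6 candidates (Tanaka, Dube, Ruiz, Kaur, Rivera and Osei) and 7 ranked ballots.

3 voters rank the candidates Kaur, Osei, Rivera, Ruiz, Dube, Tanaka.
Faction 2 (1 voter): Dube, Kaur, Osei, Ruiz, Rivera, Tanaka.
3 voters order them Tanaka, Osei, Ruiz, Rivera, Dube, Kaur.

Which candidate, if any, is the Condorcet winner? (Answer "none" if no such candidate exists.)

Check each pair by majority over 7 ballots:
Tanaka vs Dube: 3 to 4, Dube.
Tanaka vs Ruiz: Tanaka preferred on 3 ballots; Ruiz wins 4–3.
Tanaka vs Kaur: Tanaka is ranked higher on 3 ballots, Kaur on 4. Kaur wins 4–3.
Tanaka vs Rivera: Tanaka preferred on 3 ballots; Rivera wins 4–3.
Tanaka vs Osei: 3 for Tanaka, 4 for Osei — Osei by 4–3.
Dube vs Ruiz: Dube preferred on 1 ballot; Ruiz wins 6–1.
Dube vs Kaur: Dube is ranked higher on 1+3 = 4 ballots, Kaur on 3. Dube wins 4–3.
Dube vs Rivera: Dube preferred on 1 ballot; Rivera wins 6–1.
Dube vs Osei: 1 to 6, Osei.
Ruiz vs Kaur: 3 for Ruiz, 4 for Kaur — Kaur by 4–3.
Ruiz vs Rivera: 1+3 = 4 for Ruiz, 3 for Rivera — Ruiz by 4–3.
Ruiz vs Osei: Ruiz preferred on 0 ballots; Osei wins 7–0.
Kaur vs Rivera: 3+1 = 4 for Kaur, 3 for Rivera — Kaur by 4–3.
Kaur vs Osei: Kaur is ranked higher on 3+1 = 4 ballots, Osei on 3. Kaur wins 4–3.
Rivera vs Osei: Rivera is ranked higher on 0 ballots, Osei on 7. Osei wins 7–0.
No candidate is unbeaten: Tanaka loses to Dube; Dube loses to Ruiz; Ruiz loses to Kaur; Kaur loses to Dube; Rivera loses to Ruiz; Osei loses to Kaur. In particular Dube > Kaur > Ruiz > Dube is a majority cycle — no Condorcet winner exists.

none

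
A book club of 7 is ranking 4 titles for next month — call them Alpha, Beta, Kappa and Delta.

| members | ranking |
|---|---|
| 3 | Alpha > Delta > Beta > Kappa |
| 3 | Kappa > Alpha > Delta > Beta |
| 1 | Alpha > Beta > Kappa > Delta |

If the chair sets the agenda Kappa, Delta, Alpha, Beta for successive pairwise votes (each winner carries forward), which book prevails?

Alpha

Round 1: Kappa vs Delta — 4–3, Kappa advances.
Round 2: Kappa vs Alpha — 3–4, Alpha advances.
Round 3: Alpha vs Beta — 7–0, Alpha advances.
Alpha survives the agenda.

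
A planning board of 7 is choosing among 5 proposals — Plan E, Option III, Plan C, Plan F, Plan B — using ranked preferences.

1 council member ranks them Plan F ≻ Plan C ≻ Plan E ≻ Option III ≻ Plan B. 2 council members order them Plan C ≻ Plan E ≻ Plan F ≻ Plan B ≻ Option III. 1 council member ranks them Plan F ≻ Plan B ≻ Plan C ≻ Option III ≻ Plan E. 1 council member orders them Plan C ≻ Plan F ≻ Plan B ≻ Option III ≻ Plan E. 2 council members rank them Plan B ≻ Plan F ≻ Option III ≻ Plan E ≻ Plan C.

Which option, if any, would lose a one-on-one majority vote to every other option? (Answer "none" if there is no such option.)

Pairwise majorities:
Plan E vs Option III: Plan E preferred on 1+2 = 3 ballots; Option III wins 4–3.
Plan E vs Plan C: Plan E preferred on 2 ballots; Plan C wins 5–2.
Plan E vs Plan F: Plan E is ranked higher on 2 ballots, Plan F on 5. Plan F wins 5–2.
Plan E vs Plan B: 3 to 4, Plan B.
Option III vs Plan C: 2 for Option III, 5 for Plan C — Plan C by 5–2.
Option III–Plan F: Plan F 7–0.
Option III vs Plan B: Option III preferred on 1 ballot; Plan B wins 6–1.
Plan C–Plan F: Plan F 4–3.
Plan C vs Plan B: Plan C wins 4–3.
Plan F vs Plan B: Plan F wins 5–2.
Only Plan E has no wins; Plan E is the Condorcet loser.

Plan E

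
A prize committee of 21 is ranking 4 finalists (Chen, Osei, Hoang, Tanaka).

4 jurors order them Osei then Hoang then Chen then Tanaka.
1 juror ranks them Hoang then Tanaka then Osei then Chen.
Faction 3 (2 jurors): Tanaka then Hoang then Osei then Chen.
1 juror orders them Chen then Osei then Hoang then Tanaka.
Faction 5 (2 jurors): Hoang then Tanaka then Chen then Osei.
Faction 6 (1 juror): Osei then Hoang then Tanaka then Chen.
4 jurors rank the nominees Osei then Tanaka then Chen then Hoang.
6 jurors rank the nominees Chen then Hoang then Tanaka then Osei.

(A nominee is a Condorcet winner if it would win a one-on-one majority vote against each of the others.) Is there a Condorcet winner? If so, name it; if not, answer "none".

Check each pair by majority over 21 ballots:
Chen vs Osei: Osei, 12–9.
Chen vs Hoang: Chen, 11–10.
Chen vs Tanaka: Chen, 11–10.
Osei vs Hoang: Hoang wins 11–10.
Osei vs Tanaka: Tanaka wins 11–10.
Hoang vs Tanaka: Hoang wins 15–6.
Each nominee drops at least one matchup (Chen loses to Osei; Osei loses to Hoang; Hoang loses to Chen; Tanaka loses to Chen); the cycle Chen → Hoang → Osei → Chen rules out a Condorcet winner.

none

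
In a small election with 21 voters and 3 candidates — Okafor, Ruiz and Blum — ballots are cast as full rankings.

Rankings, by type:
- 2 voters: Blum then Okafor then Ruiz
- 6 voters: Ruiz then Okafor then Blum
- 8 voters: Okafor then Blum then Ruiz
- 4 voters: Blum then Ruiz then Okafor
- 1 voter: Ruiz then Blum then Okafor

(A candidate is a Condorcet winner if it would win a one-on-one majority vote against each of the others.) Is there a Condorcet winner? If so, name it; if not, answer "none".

none

Pairwise majorities:
Okafor vs Ruiz: Ruiz, 11–10.
Okafor vs Blum: 6+8 = 14 for Okafor, 7 for Blum — Okafor by 14–7.
Ruiz–Blum: Blum 14–7.
Every candidate loses at least once (Okafor loses to Ruiz; Ruiz loses to Blum; Blum loses to Okafor). The majority relation contains the cycle Okafor beats Blum beats Ruiz beats Okafor, so there is no Condorcet winner.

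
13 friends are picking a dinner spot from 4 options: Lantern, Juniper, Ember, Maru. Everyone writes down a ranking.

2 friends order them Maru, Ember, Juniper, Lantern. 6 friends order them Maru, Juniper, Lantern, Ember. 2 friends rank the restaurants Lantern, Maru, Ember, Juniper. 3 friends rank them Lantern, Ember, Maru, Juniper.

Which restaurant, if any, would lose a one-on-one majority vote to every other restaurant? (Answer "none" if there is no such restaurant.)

Pairwise majorities:
Lantern vs Juniper: 5 to 8, Juniper.
Lantern vs Ember: Lantern, 11–2.
Lantern vs Maru: Maru, 8–5.
Juniper vs Ember: Ember, 7–6.
Juniper vs Maru: Juniper is ranked higher on 0 ballots, Maru on 13. Maru wins 13–0.
Ember vs Maru: Maru, 10–3.
Every restaurant wins at least one matchup (Lantern beats Ember; Juniper beats Lantern; Ember beats Juniper; Maru beats Lantern), so there is no Condorcet loser.

none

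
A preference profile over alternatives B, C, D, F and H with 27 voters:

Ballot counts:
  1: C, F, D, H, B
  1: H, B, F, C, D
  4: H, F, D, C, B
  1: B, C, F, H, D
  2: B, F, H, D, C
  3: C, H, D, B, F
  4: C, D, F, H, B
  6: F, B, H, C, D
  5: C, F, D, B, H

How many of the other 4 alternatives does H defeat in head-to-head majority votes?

1

H against each rival (27 voters):
H vs B: H preferred on 1+1+4+3+4 = 13 ballots; B wins 14–13.
H vs C: C wins 14–13.
H vs D: H, 17–10.
H vs F: H preferred on 1+4+3 = 8 ballots; F wins 19–8.
H beats D; loses to B, C, F — 1 pairwise win.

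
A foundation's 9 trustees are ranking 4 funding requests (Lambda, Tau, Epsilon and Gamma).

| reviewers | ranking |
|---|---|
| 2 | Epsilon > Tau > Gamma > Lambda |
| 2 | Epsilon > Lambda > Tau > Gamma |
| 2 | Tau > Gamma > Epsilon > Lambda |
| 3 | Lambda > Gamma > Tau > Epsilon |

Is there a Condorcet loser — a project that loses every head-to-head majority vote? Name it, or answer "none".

Pairwise majorities:
Lambda vs Tau: Lambda wins 5–4.
Lambda–Epsilon: Epsilon 6–3.
Lambda vs Gamma: Lambda is ranked higher on 2+3 = 5 ballots, Gamma on 4. Lambda wins 5–4.
Tau vs Epsilon: 5 to 4, Tau.
Tau vs Gamma: Tau wins 6–3.
Epsilon vs Gamma: Gamma, 5–4.
Each project has at least one pairwise win (Lambda beats Tau; Tau beats Epsilon; Epsilon beats Lambda; Gamma beats Epsilon) — no Condorcet loser.

none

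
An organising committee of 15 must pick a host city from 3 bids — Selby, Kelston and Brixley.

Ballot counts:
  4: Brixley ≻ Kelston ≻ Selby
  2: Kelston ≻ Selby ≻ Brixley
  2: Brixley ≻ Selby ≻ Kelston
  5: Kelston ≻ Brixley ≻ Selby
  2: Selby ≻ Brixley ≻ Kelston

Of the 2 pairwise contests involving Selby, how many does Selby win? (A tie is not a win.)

Selby against each rival (15 organisers):
Selby vs Kelston: Kelston wins 11–4.
Selby vs Brixley: Selby is ranked higher on 2+2 = 4 ballots, Brixley on 11. Brixley wins 11–4.
Selby beats no one; loses to Kelston, Brixley — 0 pairwise wins.

0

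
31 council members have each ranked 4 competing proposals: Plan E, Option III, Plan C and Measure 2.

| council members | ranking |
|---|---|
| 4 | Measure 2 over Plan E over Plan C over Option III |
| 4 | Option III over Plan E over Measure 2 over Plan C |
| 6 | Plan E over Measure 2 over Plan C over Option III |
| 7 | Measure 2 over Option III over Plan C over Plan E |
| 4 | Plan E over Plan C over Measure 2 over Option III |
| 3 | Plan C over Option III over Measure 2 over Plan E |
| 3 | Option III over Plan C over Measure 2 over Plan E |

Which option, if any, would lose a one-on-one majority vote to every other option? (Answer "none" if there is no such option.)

none

Head-to-head results (31 council members):
Plan E vs Option III: 14 to 17, Option III.
Plan E vs Plan C: Plan E, 18–13.
Plan E vs Measure 2: Measure 2, 17–14.
Option III–Plan C: Plan C 17–14.
Option III–Measure 2: Measure 2 21–10.
Plan C vs Measure 2: 4+3+3 = 10 for Plan C, 21 for Measure 2 — Measure 2 by 21–10.
No option is winless: Plan E beats Plan C; Option III beats Plan E; Plan C beats Option III; Measure 2 beats Plan E. There is no Condorcet loser.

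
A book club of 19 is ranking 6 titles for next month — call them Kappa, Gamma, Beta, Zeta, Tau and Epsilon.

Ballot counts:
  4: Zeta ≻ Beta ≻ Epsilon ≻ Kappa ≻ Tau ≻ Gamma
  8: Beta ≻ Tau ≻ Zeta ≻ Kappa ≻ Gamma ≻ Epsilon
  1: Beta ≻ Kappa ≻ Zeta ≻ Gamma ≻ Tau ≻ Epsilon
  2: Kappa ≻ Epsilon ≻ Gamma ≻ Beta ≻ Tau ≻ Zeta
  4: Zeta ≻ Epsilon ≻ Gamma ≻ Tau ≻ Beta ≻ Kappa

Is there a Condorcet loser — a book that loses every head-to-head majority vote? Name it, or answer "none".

Head-to-head results (19 members):
Kappa–Gamma: Kappa 15–4.
Kappa vs Beta: Beta wins 17–2.
Kappa vs Zeta: Kappa is ranked higher on 1+2 = 3 ballots, Zeta on 16. Zeta wins 16–3.
Kappa vs Tau: Kappa is ranked higher on 4+1+2 = 7 ballots, Tau on 12. Tau wins 12–7.
Kappa vs Epsilon: 8+1+2 = 11 for Kappa, 8 for Epsilon — Kappa by 11–8.
Gamma vs Beta: Beta wins 13–6.
Gamma–Zeta: Zeta 17–2.
Gamma–Tau: Tau 12–7.
Gamma vs Epsilon: Gamma is ranked higher on 8+1 = 9 ballots, Epsilon on 10. Epsilon wins 10–9.
Beta–Zeta: Beta 11–8.
Beta vs Tau: 4+8+1+2 = 15 for Beta, 4 for Tau — Beta by 15–4.
Beta vs Epsilon: 4+8+1 = 13 for Beta, 6 for Epsilon — Beta by 13–6.
Zeta vs Tau: 9 to 10, Tau.
Zeta vs Epsilon: Zeta, 17–2.
Tau vs Epsilon: Epsilon wins 10–9.
Only Gamma has no wins; Gamma is the Condorcet loser.

Gamma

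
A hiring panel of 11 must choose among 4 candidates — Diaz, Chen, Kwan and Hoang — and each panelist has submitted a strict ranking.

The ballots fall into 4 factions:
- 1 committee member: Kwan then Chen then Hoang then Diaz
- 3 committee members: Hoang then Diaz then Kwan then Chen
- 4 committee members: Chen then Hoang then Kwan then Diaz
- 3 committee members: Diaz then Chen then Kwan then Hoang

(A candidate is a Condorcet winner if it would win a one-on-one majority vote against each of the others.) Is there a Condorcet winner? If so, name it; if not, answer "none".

none

Check each pair by majority over 11 ballots:
Diaz vs Chen: Diaz wins 6–5.
Diaz vs Kwan: Diaz wins 6–5.
Diaz vs Hoang: Hoang, 8–3.
Chen vs Kwan: Chen, 7–4.
Chen vs Hoang: Chen wins 8–3.
Kwan vs Hoang: Hoang wins 7–4.
Each candidate drops at least one matchup (Diaz loses to Hoang; Chen loses to Diaz; Kwan loses to Diaz; Hoang loses to Chen); the cycle Diaz → Chen → Hoang → Diaz rules out a Condorcet winner.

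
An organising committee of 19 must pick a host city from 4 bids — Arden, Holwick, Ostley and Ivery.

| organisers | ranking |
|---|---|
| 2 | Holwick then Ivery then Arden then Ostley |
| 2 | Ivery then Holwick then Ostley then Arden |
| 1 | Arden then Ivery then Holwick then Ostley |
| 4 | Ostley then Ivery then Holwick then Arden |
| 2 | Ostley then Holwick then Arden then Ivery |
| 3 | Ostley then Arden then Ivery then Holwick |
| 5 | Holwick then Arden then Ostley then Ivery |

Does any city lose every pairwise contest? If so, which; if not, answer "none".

none

Head-to-head results (19 organisers):
Arden vs Holwick: 1+3 = 4 for Arden, 15 for Holwick — Holwick by 15–4.
Arden vs Ostley: 8 to 11, Ostley.
Arden vs Ivery: Arden preferred on 1+2+3+5 = 11 ballots; Arden wins 11–8.
Holwick vs Ostley: Holwick, 10–9.
Holwick vs Ivery: Ivery wins 10–9.
Ostley–Ivery: Ostley 14–5.
No city is winless: Arden beats Ivery; Holwick beats Arden; Ostley beats Arden; Ivery beats Holwick. There is no Condorcet loser.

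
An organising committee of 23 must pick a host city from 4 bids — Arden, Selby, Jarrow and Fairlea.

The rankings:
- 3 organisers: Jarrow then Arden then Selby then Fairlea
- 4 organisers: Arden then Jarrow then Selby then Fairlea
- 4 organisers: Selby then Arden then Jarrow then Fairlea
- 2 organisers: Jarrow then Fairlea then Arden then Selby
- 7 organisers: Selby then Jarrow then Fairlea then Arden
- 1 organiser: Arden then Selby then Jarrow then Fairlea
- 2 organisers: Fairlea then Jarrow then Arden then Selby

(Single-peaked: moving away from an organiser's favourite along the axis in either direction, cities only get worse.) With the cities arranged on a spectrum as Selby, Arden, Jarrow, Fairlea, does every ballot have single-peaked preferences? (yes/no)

Axis positions: Selby=1, Arden=2, Jarrow=3, Fairlea=4.
Bloc 1 (peak Jarrow at position 3): ranking walks positions 3-2-1-4, expanding outward from the peak — single-peaked.
Bloc 2 (peak Arden at position 2): ranking walks positions 2-3-1-4, expanding outward from the peak — single-peaked.
Bloc 3 (peak Selby at position 1): ranking walks positions 1-2-3-4, expanding outward from the peak — single-peaked.
Bloc 4 (peak Jarrow at position 3): ranking walks positions 3-4-2-1, expanding outward from the peak — single-peaked.
Bloc 5: ranking walks positions 1-3-4-2; Jarrow is ranked above Arden even though Arden lies between Jarrow and the peak Selby on the axis — preferences dip and rise again. Not single-peaked.
Bloc 6 (peak Arden at position 2): ranking walks positions 2-1-3-4, expanding outward from the peak — single-peaked.
Bloc 7 (peak Fairlea at position 4): ranking walks positions 4-3-2-1, expanding outward from the peak — single-peaked.
Bloc 5 violates single-peakedness, so the profile is not single-peaked on this axis.

no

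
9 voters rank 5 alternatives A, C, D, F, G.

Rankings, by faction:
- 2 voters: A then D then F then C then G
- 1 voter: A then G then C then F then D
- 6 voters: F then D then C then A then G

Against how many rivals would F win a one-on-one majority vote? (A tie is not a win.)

4

F against each rival (9 voters):
F vs A: F, 6–3.
F vs C: F, 8–1.
F vs D: F, 7–2.
F vs G: 8 to 1, F.
F beats A, C, D, G — 4 pairwise wins.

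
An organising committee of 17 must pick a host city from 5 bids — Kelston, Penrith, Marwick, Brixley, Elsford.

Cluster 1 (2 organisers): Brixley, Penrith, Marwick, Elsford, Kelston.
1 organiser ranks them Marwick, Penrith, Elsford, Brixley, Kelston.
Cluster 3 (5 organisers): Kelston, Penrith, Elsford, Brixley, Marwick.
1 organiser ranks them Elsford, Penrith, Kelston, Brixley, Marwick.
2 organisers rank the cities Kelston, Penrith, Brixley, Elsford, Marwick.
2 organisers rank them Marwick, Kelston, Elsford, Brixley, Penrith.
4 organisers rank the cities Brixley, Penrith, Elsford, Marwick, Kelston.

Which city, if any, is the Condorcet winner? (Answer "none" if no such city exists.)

none

Check each pair by majority over 17 ballots:
Kelston vs Penrith: Kelston preferred on 5+2+2 = 9 ballots; Kelston wins 9–8.
Kelston–Marwick: Marwick 9–8.
Kelston vs Brixley: Kelston wins 10–7.
Kelston vs Elsford: Kelston wins 9–8.
Penrith vs Marwick: Penrith, 14–3.
Penrith vs Brixley: Penrith preferred on 1+5+1+2 = 9 ballots; Penrith wins 9–8.
Penrith vs Elsford: Penrith is ranked higher on 2+1+5+2+4 = 14 ballots, Elsford on 3. Penrith wins 14–3.
Marwick vs Brixley: Brixley wins 14–3.
Marwick vs Elsford: Marwick preferred on 2+1+2 = 5 ballots; Elsford wins 12–5.
Brixley vs Elsford: 8 to 9, Elsford.
Each city drops at least one matchup (Kelston loses to Marwick; Penrith loses to Kelston; Marwick loses to Penrith; Brixley loses to Kelston; Elsford loses to Kelston); the cycle Kelston → Penrith → Marwick → Kelston rules out a Condorcet winner.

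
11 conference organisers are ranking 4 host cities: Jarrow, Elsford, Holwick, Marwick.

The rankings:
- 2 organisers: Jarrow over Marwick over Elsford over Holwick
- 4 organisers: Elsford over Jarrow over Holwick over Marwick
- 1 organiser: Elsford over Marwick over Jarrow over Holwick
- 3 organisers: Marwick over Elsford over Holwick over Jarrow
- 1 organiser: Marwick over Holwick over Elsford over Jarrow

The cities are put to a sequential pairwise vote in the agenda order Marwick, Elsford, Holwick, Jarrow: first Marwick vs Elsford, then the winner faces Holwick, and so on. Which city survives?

Jarrow

Round 1: Marwick vs Elsford — 6–5, Marwick advances.
Round 2: Marwick vs Holwick — 7–4, Marwick advances.
Round 3: Marwick vs Jarrow — 5–6, Jarrow advances.
The agenda winner is Jarrow.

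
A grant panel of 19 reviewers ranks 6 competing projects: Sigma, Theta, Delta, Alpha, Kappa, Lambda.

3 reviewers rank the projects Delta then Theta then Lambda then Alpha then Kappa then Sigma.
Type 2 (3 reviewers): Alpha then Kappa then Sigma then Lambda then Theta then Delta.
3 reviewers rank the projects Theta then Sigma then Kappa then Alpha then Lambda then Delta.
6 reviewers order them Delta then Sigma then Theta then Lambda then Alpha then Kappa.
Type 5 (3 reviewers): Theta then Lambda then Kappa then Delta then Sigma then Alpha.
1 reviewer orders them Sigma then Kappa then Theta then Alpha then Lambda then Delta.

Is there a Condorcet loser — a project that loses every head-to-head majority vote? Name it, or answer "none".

Head-to-head results (19 reviewers):
Sigma vs Theta: Sigma wins 10–9.
Sigma vs Delta: Sigma is ranked higher on 3+3+1 = 7 ballots, Delta on 12. Delta wins 12–7.
Sigma vs Alpha: Sigma wins 13–6.
Sigma–Kappa: Sigma 10–9.
Sigma vs Lambda: Sigma wins 13–6.
Theta–Delta: Theta 10–9.
Theta vs Alpha: Theta wins 16–3.
Theta–Kappa: Theta 15–4.
Theta vs Lambda: 3+3+6+3+1 = 16 for Theta, 3 for Lambda — Theta by 16–3.
Delta vs Alpha: 3+6+3 = 12 for Delta, 7 for Alpha — Delta by 12–7.
Delta–Kappa: Kappa 10–9.
Delta vs Lambda: 9 to 10, Lambda.
Alpha–Kappa: Alpha 12–7.
Alpha vs Lambda: Alpha preferred on 3+3+1 = 7 ballots; Lambda wins 12–7.
Kappa–Lambda: Lambda 12–7.
No project is winless: Sigma beats Theta; Theta beats Delta; Delta beats Sigma; Alpha beats Kappa; Kappa beats Delta; Lambda beats Delta. There is no Condorcet loser.

none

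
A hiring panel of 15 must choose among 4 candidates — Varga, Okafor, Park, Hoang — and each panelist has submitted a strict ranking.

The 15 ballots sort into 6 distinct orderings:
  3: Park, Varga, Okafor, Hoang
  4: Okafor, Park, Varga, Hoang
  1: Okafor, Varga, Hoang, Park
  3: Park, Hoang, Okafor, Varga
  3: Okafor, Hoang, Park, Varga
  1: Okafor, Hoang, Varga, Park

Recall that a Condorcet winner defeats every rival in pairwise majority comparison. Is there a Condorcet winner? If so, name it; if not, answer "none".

Pairwise majorities:
Varga vs Okafor: 3 to 12, Okafor.
Varga vs Park: Varga is ranked higher on 1+1 = 2 ballots, Park on 13. Park wins 13–2.
Varga vs Hoang: Varga preferred on 3+4+1 = 8 ballots; Varga wins 8–7.
Okafor vs Park: Okafor preferred on 4+1+3+1 = 9 ballots; Okafor wins 9–6.
Okafor vs Hoang: 12 to 3, Okafor.
Park vs Hoang: 10 to 5, Park.
Okafor wins every pairwise contest, so Okafor is the Condorcet winner.

Okafor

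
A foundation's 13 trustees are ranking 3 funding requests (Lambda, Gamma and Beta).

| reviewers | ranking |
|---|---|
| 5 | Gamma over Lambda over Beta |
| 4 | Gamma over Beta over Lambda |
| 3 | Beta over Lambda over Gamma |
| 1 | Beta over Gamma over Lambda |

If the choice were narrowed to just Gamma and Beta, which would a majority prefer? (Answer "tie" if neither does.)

Gamma

Ballots ranking Gamma above Beta: 5 + 4 = 9.
Ballots ranking Beta above Gamma: 13 − 9 = 4.
Gamma wins the head-to-head 9–4.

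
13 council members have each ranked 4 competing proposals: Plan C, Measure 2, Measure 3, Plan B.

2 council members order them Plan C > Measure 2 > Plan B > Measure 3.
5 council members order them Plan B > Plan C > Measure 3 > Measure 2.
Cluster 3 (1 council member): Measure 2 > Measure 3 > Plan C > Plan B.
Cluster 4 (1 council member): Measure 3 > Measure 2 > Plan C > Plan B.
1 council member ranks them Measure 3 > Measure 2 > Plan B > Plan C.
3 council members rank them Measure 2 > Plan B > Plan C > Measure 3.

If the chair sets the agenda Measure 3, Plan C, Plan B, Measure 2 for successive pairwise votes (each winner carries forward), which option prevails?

Round 1: Measure 3 vs Plan C — 3–10, Plan C advances.
Round 2: Plan C vs Plan B — 4–9, Plan B advances.
Round 3: Plan B vs Measure 2 — 5–8, Measure 2 advances.
The agenda winner is Measure 2.

Measure 2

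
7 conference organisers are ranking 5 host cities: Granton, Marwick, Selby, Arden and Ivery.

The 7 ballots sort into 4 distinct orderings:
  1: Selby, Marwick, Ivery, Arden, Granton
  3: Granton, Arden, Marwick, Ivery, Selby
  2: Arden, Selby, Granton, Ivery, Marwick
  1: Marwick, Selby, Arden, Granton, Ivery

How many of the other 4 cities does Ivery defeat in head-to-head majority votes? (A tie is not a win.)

0

Ivery against each rival (7 organisers):
Ivery vs Granton: Ivery preferred on 1 ballot; Granton wins 6–1.
Ivery vs Marwick: Marwick, 5–2.
Ivery vs Selby: Ivery preferred on 3 ballots; Selby wins 4–3.
Ivery vs Arden: Ivery preferred on 1 ballot; Arden wins 6–1.
Ivery beats no one; loses to Granton, Marwick, Selby, Arden — 0 pairwise wins.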